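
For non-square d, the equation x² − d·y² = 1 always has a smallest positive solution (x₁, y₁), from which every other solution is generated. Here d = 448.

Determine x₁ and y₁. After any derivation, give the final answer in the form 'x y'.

[21; 6,42] for √448; ℓ=2 ⇒ convergent index 1
step 0: (21, 1)  from 21·(1,0) + (0,1)
step 1: (127, 6)  from 6·(21,1) + (1,0)
fundamental: x₁=127, y₁=6  (since 16129 − 448·36 = 1)

127 6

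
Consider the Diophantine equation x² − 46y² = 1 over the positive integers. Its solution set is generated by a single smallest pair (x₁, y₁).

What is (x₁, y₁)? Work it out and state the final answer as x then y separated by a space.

√46 → a₀=6, period (1,3,1,1,2,6,2,1,1,3,1,12); ℓ=12 even so k=11
i=0: a=6 ⇒ p=6, q=1
i=1: a=1 ⇒ p=7, q=1
i=2: a=3 ⇒ p=27, q=4
…
i=4: a=1 ⇒ p=61, q=9
i=5: a=2 ⇒ p=156, q=23
…
i=7: a=2 ⇒ p=2150, q=317
i=8: a=1 ⇒ p=3147, q=464
i=9: a=1 ⇒ p=5297, q=781
i=10: a=3 ⇒ p=19038, q=2807
i=11: a=1 ⇒ p=24335, q=3588
(x₁, y₁) = (24335, 3588);  24335² − 46·3588² = 1 ✓

24335 3588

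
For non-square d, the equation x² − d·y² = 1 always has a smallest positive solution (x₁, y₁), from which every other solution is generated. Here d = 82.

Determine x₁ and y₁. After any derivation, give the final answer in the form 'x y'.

163 18

[9; 18] for √82; ℓ=1 ⇒ convergent index 1
a_0=9:  p_0=9·1+0=9,  q_0=9·0+1=1
a_1=18:  p_1=18·9+1=163,  q_1=18·1+0=18
fundamental: x₁=163, y₁=18  (since 26569 − 82·324 = 1)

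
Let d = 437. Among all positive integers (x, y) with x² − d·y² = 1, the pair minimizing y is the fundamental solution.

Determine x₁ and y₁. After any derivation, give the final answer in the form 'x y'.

4599 220

d=437: √d = [20; 1,9,2,9,1,40] (ℓ=6, even), read p_5/q_5
k=0  a_k=20  p_k/q_k = 20/1
k=1  a_k=1  p_k/q_k = 21/1
…
k=4  a_k=9  p_k/q_k = 4160/199
k=5  a_k=1  p_k/q_k = 4599/220
(x₁, y₁) = (4599, 220);  4599² − 437·220² = 1 ✓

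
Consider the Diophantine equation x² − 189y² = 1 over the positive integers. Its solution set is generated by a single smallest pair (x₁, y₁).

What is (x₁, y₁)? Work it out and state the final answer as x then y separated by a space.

55 4

[13; 1,2,1,26] for √189; ℓ=4 ⇒ convergent index 3
step 0: (13, 1)  from 13·(1,0) + (0,1)
step 1: (14, 1)  from 1·(13,1) + (1,0)
step 2: (41, 3)  from 2·(14,1) + (13,1)
step 3: (55, 4)  from 1·(41,3) + (14,1)
(x₁, y₁) = (55, 4);  55² − 189·4² = 1 ✓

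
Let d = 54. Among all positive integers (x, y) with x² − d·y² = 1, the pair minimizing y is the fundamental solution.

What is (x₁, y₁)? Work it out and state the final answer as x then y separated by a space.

485 66

d=54: √d = [7; 2,1,6,1,2,14] (ℓ=6, even), read p_5/q_5
i=0: a=7 ⇒ p=7, q=1
…
i=4: a=1 ⇒ p=169, q=23
i=5: a=2 ⇒ p=485, q=66
fundamental: x₁=485, y₁=66  (since 235225 − 54·4356 = 1)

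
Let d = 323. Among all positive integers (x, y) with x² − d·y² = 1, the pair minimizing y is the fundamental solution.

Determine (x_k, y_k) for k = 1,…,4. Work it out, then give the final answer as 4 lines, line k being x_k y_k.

18 1
647 36
23274 1295
837217 46584

√323 → a₀=17, period (1,34); ℓ=2 even so k=1
step 0: (17, 1)  from 17·(1,0) + (0,1)
step 1: (18, 1)  from 1·(17,1) + (1,0)
→ (18, 1).  Check: 18²=324, 323·1²=323, difference 1.
k=2:  x_2 = 18·18+323·1·1 = 647,  y_2 = 18·1+1·18 = 36
k=3:  x_3 = 18·647+323·1·36 = 23274,  y_3 = 18·36+1·647 = 1295
k=4:  x_4 = 18·23274+323·1·1295 = 837217,  y_4 = 18·1295+1·23274 = 46584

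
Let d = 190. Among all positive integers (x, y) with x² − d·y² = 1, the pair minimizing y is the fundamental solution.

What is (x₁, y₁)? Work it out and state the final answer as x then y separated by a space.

d=190: √d = [13; 1,3,1,1,1,…,3,1,26] (ℓ=14, even), read p_13/q_13
step 0: (13, 1)  from 13·(1,0) + (0,1)
…
step 4: (124, 9)  from 1·(69,5) + (55,4)
step 5: (193, 14)  from 1·(124,9) + (69,5)
…
step 7: (1213, 88)  from 2·(510,37) + (193,14)
step 8: (2936, 213)  from 2·(1213,88) + (510,37)
…
step 10: (7085, 514)  from 1·(4149,301) + (2936,213)
…
step 12: (40787, 2959)  from 3·(11234,815) + (7085,514)
step 13: (52021, 3774)  from 1·(40787,2959) + (11234,815)
fundamental: x₁=52021, y₁=3774  (since 2706184441 − 190·14243076 = 1)

52021 3774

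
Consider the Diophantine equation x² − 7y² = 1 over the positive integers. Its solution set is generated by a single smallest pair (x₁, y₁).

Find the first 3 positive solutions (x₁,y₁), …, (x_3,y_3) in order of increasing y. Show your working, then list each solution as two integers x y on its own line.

8 3
127 48
2024 765

√7 → a₀=2, period (1,1,1,4); ℓ=4 even so k=3
k=0  a_k=2  p_k/q_k = 2/1
k=1  a_k=1  p_k/q_k = 3/1
k=2  a_k=1  p_k/q_k = 5/2
k=3  a_k=1  p_k/q_k = 8/3
→ (8, 3).  Check: 8²=64, 7·3²=63, difference 1.
n=2: (8,3)∘(8,3) = (8·8+7·3·3, 8·3+3·8) = (127,48)
n=3: (127,48)∘(8,3) = (8·127+7·3·48, 8·48+3·127) = (2024,765)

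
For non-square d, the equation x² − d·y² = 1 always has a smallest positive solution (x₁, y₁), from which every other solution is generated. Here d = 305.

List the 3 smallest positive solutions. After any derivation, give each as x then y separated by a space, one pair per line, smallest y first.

[17; 2,6,2,34] for √305; ℓ=4 ⇒ convergent index 3
a_0=17:  p_0=17·1+0=17,  q_0=17·0+1=1
a_1=2:  p_1=2·17+1=35,  q_1=2·1+0=2
a_2=6:  p_2=6·35+17=227,  q_2=6·2+1=13
a_3=2:  p_3=2·227+35=489,  q_3=2·13+2=28
(x₁, y₁) = (489, 28);  489² − 305·28² = 1 ✓
n=2: (489,28)∘(489,28) = (489·489+305·28·28, 489·28+28·489) = (478241,27384)
n=3: (478241,27384)∘(489,28) = (489·478241+305·28·27384, 489·27384+28·478241) = (467719209,26781524)

489 28
478241 27384
467719209 26781524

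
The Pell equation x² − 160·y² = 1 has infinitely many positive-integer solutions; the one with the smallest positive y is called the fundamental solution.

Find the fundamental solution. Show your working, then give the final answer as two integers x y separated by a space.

721 57

[12; 1,1,1,5,1,1,1,24] for √160; ℓ=8 ⇒ convergent index 7
k=0  a_k=12  p_k/q_k = 12/1
…
k=3  a_k=1  p_k/q_k = 38/3
k=4  a_k=5  p_k/q_k = 215/17
k=5  a_k=1  p_k/q_k = 253/20
k=6  a_k=1  p_k/q_k = 468/37
k=7  a_k=1  p_k/q_k = 721/57
→ (721, 57).  Check: 721²=519841, 160·57²=519840, difference 1.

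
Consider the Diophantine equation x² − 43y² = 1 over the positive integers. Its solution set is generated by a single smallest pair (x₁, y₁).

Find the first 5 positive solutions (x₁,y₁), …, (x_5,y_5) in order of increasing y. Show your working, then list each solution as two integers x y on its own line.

[6; 1,1,3,1,5,1,3,1,1,12] for √43; ℓ=10 ⇒ convergent index 9
a_0=6:  p_0=6·1+0=6,  q_0=6·0+1=1
a_1=1:  p_1=1·6+1=7,  q_1=1·1+0=1
a_2=1:  p_2=1·7+6=13,  q_2=1·1+1=2
a_3=3:  p_3=3·13+7=46,  q_3=3·2+1=7
…
a_5=5:  p_5=5·59+46=341,  q_5=5·9+7=52
a_6=1:  p_6=1·341+59=400,  q_6=1·52+9=61
a_7=3:  p_7=3·400+341=1541,  q_7=3·61+52=235
a_8=1:  p_8=1·1541+400=1941,  q_8=1·235+61=296
a_9=1:  p_9=1·1941+1541=3482,  q_9=1·296+235=531
→ (3482, 531).  Check: 3482²=12124324, 43·531²=12124323, difference 1.
n=2: (3482,531)∘(3482,531) = (3482·3482+43·531·531, 3482·531+531·3482) = (24248647,3697884)
n=3: (24248647,3697884)∘(3482,531) = (3482·24248647+43·531·3697884, 3482·3697884+531·24248647) = (168867574226,25752063645)
n=4: (168867574226,25752063645)∘(3482,531) = (3482·168867574226+43·531·25752063645, 3482·25752063645+531·168867574226) = (1175993762661217,179337367525896)
n=5: (1175993762661217,179337367525896)∘(3482,531) = (3482·1175993762661217+43·531·179337367525896, 3482·179337367525896+531·1175993762661217) = (8189620394305140962,1248905401698276099)

3482 531
24248647 3697884
168867574226 25752063645
1175993762661217 179337367525896
8189620394305140962 1248905401698276099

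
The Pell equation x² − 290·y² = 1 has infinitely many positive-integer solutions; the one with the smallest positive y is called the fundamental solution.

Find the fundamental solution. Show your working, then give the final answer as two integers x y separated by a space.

579 34

[17; 34] for √290; ℓ=1 ⇒ convergent index 1
step 0: (17, 1)  from 17·(1,0) + (0,1)
step 1: (579, 34)  from 34·(17,1) + (1,0)
(x₁, y₁) = (579, 34);  579² − 290·34² = 1 ✓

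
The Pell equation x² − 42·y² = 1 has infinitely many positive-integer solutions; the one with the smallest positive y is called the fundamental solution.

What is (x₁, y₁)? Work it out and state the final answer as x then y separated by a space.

[6; 2,12] for √42; ℓ=2 ⇒ convergent index 1
i=0: a=6 ⇒ p=6, q=1
i=1: a=2 ⇒ p=13, q=2
fundamental: x₁=13, y₁=2  (since 169 − 42·4 = 1)

13 2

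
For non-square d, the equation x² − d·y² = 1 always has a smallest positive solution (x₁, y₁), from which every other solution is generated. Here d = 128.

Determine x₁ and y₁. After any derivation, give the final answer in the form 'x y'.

√128 → a₀=11, period (3,5,3,22); ℓ=4 even so k=3
step 0: (11, 1)  from 11·(1,0) + (0,1)
step 1: (34, 3)  from 3·(11,1) + (1,0)
step 2: (181, 16)  from 5·(34,3) + (11,1)
step 3: (577, 51)  from 3·(181,16) + (34,3)
fundamental: x₁=577, y₁=51  (since 332929 − 128·2601 = 1)

577 51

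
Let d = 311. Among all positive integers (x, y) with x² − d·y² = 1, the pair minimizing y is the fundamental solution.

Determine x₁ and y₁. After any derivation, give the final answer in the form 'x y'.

16883880 957397

d=311: √d = [17; 1,1,1,2,1,…,1,1,34] (ℓ=16, even), read p_15/q_15
k=0  a_k=17  p_k/q_k = 17/1
k=1  a_k=1  p_k/q_k = 18/1
k=2  a_k=1  p_k/q_k = 35/2
k=3  a_k=1  p_k/q_k = 53/3
…
k=5  a_k=1  p_k/q_k = 194/11
k=6  a_k=6  p_k/q_k = 1305/74
…
k=8  a_k=17  p_k/q_k = 71158/4035
k=9  a_k=3  p_k/q_k = 217583/12338
k=10  a_k=6  p_k/q_k = 1376656/78063
…
k=13  a_k=1  p_k/q_k = 6159373/349266
k=14  a_k=1  p_k/q_k = 10724507/608131
k=15  a_k=1  p_k/q_k = 16883880/957397
(x₁, y₁) = (16883880, 957397);  16883880² − 311·957397² = 1 ✓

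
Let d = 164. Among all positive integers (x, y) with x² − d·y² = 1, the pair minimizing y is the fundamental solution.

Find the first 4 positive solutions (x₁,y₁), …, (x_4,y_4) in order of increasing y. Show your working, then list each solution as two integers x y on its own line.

[12; 1,4,6,4,1,24] for √164; ℓ=6 ⇒ convergent index 5
a_0=12:  p_0=12·1+0=12,  q_0=12·0+1=1
…
a_4=4:  p_4=4·397+64=1652,  q_4=4·31+5=129
a_5=1:  p_5=1·1652+397=2049,  q_5=1·129+31=160
fundamental: x₁=2049, y₁=160  (since 4198401 − 164·25600 = 1)
(x_2, y_2) = (2049·2049 + 164·160·160, 2049·160 + 160·2049) = (8396801, 655680)
(x_3, y_3) = (2049·8396801 + 164·160·655680, 2049·655680 + 160·8396801) = (34410088449, 2686976480)
(x_4, y_4) = (2049·34410088449 + 164·160·2686976480, 2049·2686976480 + 160·34410088449) = (141012534067201, 11011228959360)

2049 160
8396801 655680
34410088449 2686976480
141012534067201 11011228959360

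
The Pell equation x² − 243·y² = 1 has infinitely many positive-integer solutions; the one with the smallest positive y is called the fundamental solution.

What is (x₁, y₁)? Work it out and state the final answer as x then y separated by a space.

70226 4505

√243 = [15; 1,1,2,3,15,3,2,1,1,30, …], period ℓ=10 (even) → k=9
i=0: a=15 ⇒ p=15, q=1
…
i=5: a=15 ⇒ p=4053, q=260
i=6: a=3 ⇒ p=12424, q=797
…
i=8: a=1 ⇒ p=41325, q=2651
i=9: a=1 ⇒ p=70226, q=4505
→ (70226, 4505).  Check: 70226²=4931691076, 243·4505²=4931691075, difference 1.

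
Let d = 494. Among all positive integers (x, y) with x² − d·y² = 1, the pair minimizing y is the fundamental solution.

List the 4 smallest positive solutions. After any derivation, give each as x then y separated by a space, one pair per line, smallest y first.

√494 = [22; 4,2,2,1,2,1,2,2,4,44, …], period ℓ=10 (even) → k=9
k=0  a_k=22  p_k/q_k = 22/1
k=1  a_k=4  p_k/q_k = 89/4
k=2  a_k=2  p_k/q_k = 200/9
k=3  a_k=2  p_k/q_k = 489/22
k=4  a_k=1  p_k/q_k = 689/31
k=5  a_k=2  p_k/q_k = 1867/84
k=6  a_k=1  p_k/q_k = 2556/115
…
k=8  a_k=2  p_k/q_k = 16514/743
k=9  a_k=4  p_k/q_k = 73035/3286
→ (73035, 3286).  Check: 73035²=5334111225, 494·3286²=5334111224, difference 1.
n=2: (73035,3286)∘(73035,3286) = (73035·73035+494·3286·3286, 73035·3286+3286·73035) = (10668222449,479986020)
n=3: (10668222449,479986020)∘(73035,3286) = (73035·10668222449+494·3286·479986020, 73035·479986020+3286·10668222449) = (1558307253052395,70111557938114)
n=4: (1558307253052395,70111557938114)∘(73035,3286) = (73035·1558307253052395+494·3286·70111557938114, 73035·70111557938114+3286·1558307253052395) = (227621940442695115201,10241195267540325960)

73035 3286
10668222449 479986020
1558307253052395 70111557938114
227621940442695115201 10241195267540325960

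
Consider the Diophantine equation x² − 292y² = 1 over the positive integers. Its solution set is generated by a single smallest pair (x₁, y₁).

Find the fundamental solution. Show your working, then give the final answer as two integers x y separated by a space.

2281249 133500

[17; 11,2,1,3,8,3,1,2,11,34] for √292; ℓ=10 ⇒ convergent index 9
step 0: (17, 1)  from 17·(1,0) + (0,1)
…
step 6: (55143, 3227)  from 3·(17669,1034) + (2136,125)
…
step 8: (200767, 11749)  from 2·(72812,4261) + (55143,3227)
step 9: (2281249, 133500)  from 11·(200767,11749) + (72812,4261)
(x₁, y₁) = (2281249, 133500);  2281249² − 292·133500² = 1 ✓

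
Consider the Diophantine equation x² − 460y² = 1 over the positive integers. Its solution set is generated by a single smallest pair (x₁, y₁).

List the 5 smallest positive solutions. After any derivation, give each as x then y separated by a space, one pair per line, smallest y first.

2535751 118230
12860066268001 599603681460
65219851798297071751 3040891269731634690
330762608834754335913072001 15421886156225925189922920
1677463232230609064240018182143751 78212126485069051161274736991150

√460 → a₀=21, period (2,4,3,1,2,10,2,1,3,4,2,42); ℓ=12 even so k=11
i=0: a=21 ⇒ p=21, q=1
…
i=2: a=4 ⇒ p=193, q=9
i=3: a=3 ⇒ p=622, q=29
…
i=5: a=2 ⇒ p=2252, q=105
i=6: a=10 ⇒ p=23335, q=1088
i=7: a=2 ⇒ p=48922, q=2281
i=8: a=1 ⇒ p=72257, q=3369
i=9: a=3 ⇒ p=265693, q=12388
i=10: a=4 ⇒ p=1135029, q=52921
i=11: a=2 ⇒ p=2535751, q=118230
fundamental: x₁=2535751, y₁=118230  (since 6430033134001 − 460·13978332900 = 1)
n=2: (2535751,118230)∘(2535751,118230) = (2535751·2535751+460·118230·118230, 2535751·118230+118230·2535751) = (12860066268001,599603681460)
n=3: (12860066268001,599603681460)∘(2535751,118230) = (2535751·12860066268001+460·118230·599603681460, 2535751·599603681460+118230·12860066268001) = (65219851798297071751,3040891269731634690)
n=4: (65219851798297071751,3040891269731634690)∘(2535751,118230) = (2535751·65219851798297071751+460·118230·3040891269731634690, 2535751·3040891269731634690+118230·65219851798297071751) = (330762608834754335913072001,15421886156225925189922920)
n=5: (330762608834754335913072001,15421886156225925189922920)∘(2535751,118230) = (2535751·330762608834754335913072001+460·118230·15421886156225925189922920, 2535751·15421886156225925189922920+118230·330762608834754335913072001) = (1677463232230609064240018182143751,78212126485069051161274736991150)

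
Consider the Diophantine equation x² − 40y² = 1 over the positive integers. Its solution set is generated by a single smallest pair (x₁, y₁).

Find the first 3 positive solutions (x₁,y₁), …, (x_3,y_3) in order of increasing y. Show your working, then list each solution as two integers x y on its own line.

19 3
721 114
27379 4329

√40 → a₀=6, period (3,12); ℓ=2 even so k=1
k=0  a_k=6  p_k/q_k = 6/1
k=1  a_k=3  p_k/q_k = 19/3
→ (19, 3).  Check: 19²=361, 40·3²=360, difference 1.
(19+3√40)^2 = 721 + 114√40
(19+3√40)^3 = 27379 + 4329√40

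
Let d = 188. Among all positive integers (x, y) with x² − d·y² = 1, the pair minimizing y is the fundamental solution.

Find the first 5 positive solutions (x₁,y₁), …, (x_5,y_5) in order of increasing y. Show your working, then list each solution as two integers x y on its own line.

√188 → a₀=13, period (1,2,2,6,2,2,1,26); ℓ=8 even so k=7
k=0  a_k=13  p_k/q_k = 13/1
k=1  a_k=1  p_k/q_k = 14/1
…
k=3  a_k=2  p_k/q_k = 96/7
k=4  a_k=6  p_k/q_k = 617/45
…
k=6  a_k=2  p_k/q_k = 3277/239
k=7  a_k=1  p_k/q_k = 4607/336
→ (4607, 336).  Check: 4607²=21224449, 188·336²=21224448, difference 1.
(4607+336√188)^2 = 42448897 + 3095904√188
(4607+336√188)^3 = 391124132351 + 28525659120√188
(4607+336√188)^4 = 3603817713033217 + 262835420035776√188
(4607+336√188)^5 = 33205576016763929087 + 2421765531683980944√188

4607 336
42448897 3095904
391124132351 28525659120
3603817713033217 262835420035776
33205576016763929087 2421765531683980944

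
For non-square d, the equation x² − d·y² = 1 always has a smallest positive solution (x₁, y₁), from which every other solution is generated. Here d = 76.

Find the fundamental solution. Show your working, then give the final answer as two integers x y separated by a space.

√76 → a₀=8, period (1,2,1,1,5,4,5,1,1,2,1,16); ℓ=12 even so k=11
k=0  a_k=8  p_k/q_k = 8/1
…
k=4  a_k=1  p_k/q_k = 61/7
…
k=7  a_k=5  p_k/q_k = 7445/854
…
k=10  a_k=2  p_k/q_k = 41488/4759
k=11  a_k=1  p_k/q_k = 57799/6630
→ (57799, 6630).  Check: 57799²=3340724401, 76·6630²=3340724400, difference 1.

57799 6630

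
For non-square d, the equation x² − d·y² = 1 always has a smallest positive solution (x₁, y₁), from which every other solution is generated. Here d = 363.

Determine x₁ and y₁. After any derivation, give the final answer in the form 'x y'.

362 19

d=363: √d = [19; 19,38] (ℓ=2, even), read p_1/q_1
i=0: a=19 ⇒ p=19, q=1
i=1: a=19 ⇒ p=362, q=19
fundamental: x₁=362, y₁=19  (since 131044 − 363·361 = 1)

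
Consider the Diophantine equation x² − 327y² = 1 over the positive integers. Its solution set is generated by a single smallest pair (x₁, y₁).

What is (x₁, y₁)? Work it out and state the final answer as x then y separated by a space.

√327 = [18; 12,36, …], period ℓ=2 (even) → k=1
i=0: a=18 ⇒ p=18, q=1
i=1: a=12 ⇒ p=217, q=12
fundamental: x₁=217, y₁=12  (since 47089 − 327·144 = 1)

217 12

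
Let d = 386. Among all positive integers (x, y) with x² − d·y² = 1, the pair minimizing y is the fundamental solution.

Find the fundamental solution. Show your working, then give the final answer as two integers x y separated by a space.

√386 → a₀=19, period (1,1,1,4,1,18,1,4,1,1,1,38); ℓ=12 even so k=11
a_0=19:  p_0=19·1+0=19,  q_0=19·0+1=1
…
a_6=18:  p_6=18·334+275=6287,  q_6=18·17+14=320
…
a_10=1:  p_10=1·39392+32771=72163,  q_10=1·2005+1668=3673
a_11=1:  p_11=1·72163+39392=111555,  q_11=1·3673+2005=5678
(x₁, y₁) = (111555, 5678);  111555² − 386·5678² = 1 ✓

111555 5678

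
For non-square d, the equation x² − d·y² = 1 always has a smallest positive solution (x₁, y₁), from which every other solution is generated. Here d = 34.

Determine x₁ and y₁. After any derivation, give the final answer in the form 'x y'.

[5; 1,4,1,10] for √34; ℓ=4 ⇒ convergent index 3
i=0: a=5 ⇒ p=5, q=1
i=1: a=1 ⇒ p=6, q=1
i=2: a=4 ⇒ p=29, q=5
i=3: a=1 ⇒ p=35, q=6
→ (35, 6).  Check: 35²=1225, 34·6²=1224, difference 1.

35 6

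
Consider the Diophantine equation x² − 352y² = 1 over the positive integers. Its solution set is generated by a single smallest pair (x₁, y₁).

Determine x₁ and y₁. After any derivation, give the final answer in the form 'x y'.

[18; 1,3,5,9,5,3,1,36] for √352; ℓ=8 ⇒ convergent index 7
i=0: a=18 ⇒ p=18, q=1
i=1: a=1 ⇒ p=19, q=1
i=2: a=3 ⇒ p=75, q=4
…
i=4: a=9 ⇒ p=3621, q=193
…
i=6: a=3 ⇒ p=59118, q=3151
i=7: a=1 ⇒ p=77617, q=4137
→ (77617, 4137).  Check: 77617²=6024398689, 352·4137²=6024398688, difference 1.

77617 4137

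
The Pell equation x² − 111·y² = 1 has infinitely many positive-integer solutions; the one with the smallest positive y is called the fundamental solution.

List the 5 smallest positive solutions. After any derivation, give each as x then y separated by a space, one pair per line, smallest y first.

295 28
174049 16520
102688615 9746772
60586108801 5750578960
35745701503975 3392831839628

√111 → a₀=10, period (1,1,6,1,1,20); ℓ=6 even so k=5
step 0: (10, 1)  from 10·(1,0) + (0,1)
…
step 2: (21, 2)  from 1·(11,1) + (10,1)
step 3: (137, 13)  from 6·(21,2) + (11,1)
step 4: (158, 15)  from 1·(137,13) + (21,2)
step 5: (295, 28)  from 1·(158,15) + (137,13)
fundamental: x₁=295, y₁=28  (since 87025 − 111·784 = 1)
(295+28√111)^2 = 174049 + 16520√111
(295+28√111)^3 = 102688615 + 9746772√111
(295+28√111)^4 = 60586108801 + 5750578960√111
(295+28√111)^5 = 35745701503975 + 3392831839628√111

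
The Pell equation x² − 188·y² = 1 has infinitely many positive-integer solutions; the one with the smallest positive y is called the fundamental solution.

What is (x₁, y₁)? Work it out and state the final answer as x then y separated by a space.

√188 → a₀=13, period (1,2,2,6,2,2,1,26); ℓ=8 even so k=7
step 0: (13, 1)  from 13·(1,0) + (0,1)
step 1: (14, 1)  from 1·(13,1) + (1,0)
…
step 4: (617, 45)  from 6·(96,7) + (41,3)
step 5: (1330, 97)  from 2·(617,45) + (96,7)
step 6: (3277, 239)  from 2·(1330,97) + (617,45)
step 7: (4607, 336)  from 1·(3277,239) + (1330,97)
→ (4607, 336).  Check: 4607²=21224449, 188·336²=21224448, difference 1.

4607 336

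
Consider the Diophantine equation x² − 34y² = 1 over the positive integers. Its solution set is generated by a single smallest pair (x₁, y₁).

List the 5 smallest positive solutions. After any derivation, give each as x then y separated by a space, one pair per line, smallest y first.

[5; 1,4,1,10] for √34; ℓ=4 ⇒ convergent index 3
step 0: (5, 1)  from 5·(1,0) + (0,1)
step 1: (6, 1)  from 1·(5,1) + (1,0)
step 2: (29, 5)  from 4·(6,1) + (5,1)
step 3: (35, 6)  from 1·(29,5) + (6,1)
(x₁, y₁) = (35, 6);  35² − 34·6² = 1 ✓
n=2: (35,6)∘(35,6) = (35·35+34·6·6, 35·6+6·35) = (2449,420)
n=3: (2449,420)∘(35,6) = (35·2449+34·6·420, 35·420+6·2449) = (171395,29394)
n=4: (171395,29394)∘(35,6) = (35·171395+34·6·29394, 35·29394+6·171395) = (11995201,2057160)
n=5: (11995201,2057160)∘(35,6) = (35·11995201+34·6·2057160, 35·2057160+6·11995201) = (839492675,143971806)

35 6
2449 420
171395 29394
11995201 2057160
839492675 143971806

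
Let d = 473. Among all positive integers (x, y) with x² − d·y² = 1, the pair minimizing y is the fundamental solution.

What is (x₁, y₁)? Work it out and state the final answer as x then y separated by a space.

d=473: √d = [21; 1,2,1,42] (ℓ=4, even), read p_3/q_3
a_0=21:  p_0=21·1+0=21,  q_0=21·0+1=1
a_1=1:  p_1=1·21+1=22,  q_1=1·1+0=1
a_2=2:  p_2=2·22+21=65,  q_2=2·1+1=3
a_3=1:  p_3=1·65+22=87,  q_3=1·3+1=4
→ (87, 4).  Check: 87²=7569, 473·4²=7568, difference 1.

87 4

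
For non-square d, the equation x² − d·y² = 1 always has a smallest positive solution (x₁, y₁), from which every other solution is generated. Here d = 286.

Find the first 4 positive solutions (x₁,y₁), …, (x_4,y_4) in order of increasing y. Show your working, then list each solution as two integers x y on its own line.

561835 33222
631317134449 37330564740
709392124465745995 41947235681362578
797122648497793485067201 47134850318039357456520

√286 → a₀=16, period (1,10,3,3,2,3,3,10,1,32); ℓ=10 even so k=9
i=0: a=16 ⇒ p=16, q=1
i=1: a=1 ⇒ p=17, q=1
i=2: a=10 ⇒ p=186, q=11
i=3: a=3 ⇒ p=575, q=34
i=4: a=3 ⇒ p=1911, q=113
…
i=8: a=10 ⇒ p=512132, q=30283
i=9: a=1 ⇒ p=561835, q=33222
(x₁, y₁) = (561835, 33222);  561835² − 286·33222² = 1 ✓
(x_2, y_2) = (561835·561835 + 286·33222·33222, 561835·33222 + 33222·561835) = (631317134449, 37330564740)
(x_3, y_3) = (561835·631317134449 + 286·33222·37330564740, 561835·37330564740 + 33222·631317134449) = (709392124465745995, 41947235681362578)
(x_4, y_4) = (561835·709392124465745995 + 286·33222·41947235681362578, 561835·41947235681362578 + 33222·709392124465745995) = (797122648497793485067201, 47134850318039357456520)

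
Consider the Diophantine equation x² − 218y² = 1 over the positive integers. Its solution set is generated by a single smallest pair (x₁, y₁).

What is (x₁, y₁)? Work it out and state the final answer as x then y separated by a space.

126003 8534

[14; 1,3,3,1,28] for √218; ℓ=5 ⇒ convergent index 9
k=0  a_k=14  p_k/q_k = 14/1
k=1  a_k=1  p_k/q_k = 15/1
k=2  a_k=3  p_k/q_k = 59/4
…
k=8  a_k=3  p_k/q_k = 96370/6527
k=9  a_k=1  p_k/q_k = 126003/8534
(x₁, y₁) = (126003, 8534);  126003² − 218·8534² = 1 ✓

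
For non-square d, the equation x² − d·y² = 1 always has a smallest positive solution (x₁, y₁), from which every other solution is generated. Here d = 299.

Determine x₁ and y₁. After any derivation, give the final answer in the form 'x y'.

415 24

√299 → a₀=17, period (3,2,3,34); ℓ=4 even so k=3
step 0: (17, 1)  from 17·(1,0) + (0,1)
step 1: (52, 3)  from 3·(17,1) + (1,0)
step 2: (121, 7)  from 2·(52,3) + (17,1)
step 3: (415, 24)  from 3·(121,7) + (52,3)
(x₁, y₁) = (415, 24);  415² − 299·24² = 1 ✓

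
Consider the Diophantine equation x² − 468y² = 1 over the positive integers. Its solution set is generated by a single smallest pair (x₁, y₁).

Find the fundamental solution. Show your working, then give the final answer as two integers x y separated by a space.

d=468: √d = [21; 1,1,1,2,1,1,1,42] (ℓ=8, even), read p_7/q_7
i=0: a=21 ⇒ p=21, q=1
…
i=3: a=1 ⇒ p=65, q=3
…
i=5: a=1 ⇒ p=238, q=11
i=6: a=1 ⇒ p=411, q=19
i=7: a=1 ⇒ p=649, q=30
fundamental: x₁=649, y₁=30  (since 421201 − 468·900 = 1)

649 30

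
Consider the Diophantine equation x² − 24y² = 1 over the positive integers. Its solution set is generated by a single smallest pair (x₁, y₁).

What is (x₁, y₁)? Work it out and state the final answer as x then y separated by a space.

√24 = [4; 1,8, …], period ℓ=2 (even) → k=1
k=0  a_k=4  p_k/q_k = 4/1
k=1  a_k=1  p_k/q_k = 5/1
(x₁, y₁) = (5, 1);  5² − 24·1² = 1 ✓

5 1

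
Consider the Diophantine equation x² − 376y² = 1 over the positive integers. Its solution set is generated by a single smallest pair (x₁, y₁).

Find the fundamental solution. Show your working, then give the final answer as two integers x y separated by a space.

√376 → a₀=19, period (2,1,1,3,1,…,1,2,38); ℓ=16 even so k=15
k=0  a_k=19  p_k/q_k = 19/1
…
k=9  a_k=2  p_k/q_k = 28834/1487
…
k=11  a_k=1  p_k/q_k = 99455/5129
k=12  a_k=3  p_k/q_k = 368986/19029
…
k=14  a_k=1  p_k/q_k = 837427/43187
k=15  a_k=2  p_k/q_k = 2143295/110532
(x₁, y₁) = (2143295, 110532);  2143295² − 376·110532² = 1 ✓

2143295 110532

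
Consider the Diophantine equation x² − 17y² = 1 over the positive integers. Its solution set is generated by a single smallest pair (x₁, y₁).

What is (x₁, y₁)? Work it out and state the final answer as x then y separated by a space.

33 8

[4; 8] for √17; ℓ=1 ⇒ convergent index 1
k=0  a_k=4  p_k/q_k = 4/1
k=1  a_k=8  p_k/q_k = 33/8
(x₁, y₁) = (33, 8);  33² − 17·8² = 1 ✓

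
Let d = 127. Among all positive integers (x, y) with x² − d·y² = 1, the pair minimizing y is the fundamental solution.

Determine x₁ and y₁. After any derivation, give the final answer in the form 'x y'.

4730624 419775

√127 = [11; 3,1,2,2,7,11,7,2,2,1,3,22, …], period ℓ=12 (even) → k=11
i=0: a=11 ⇒ p=11, q=1
…
i=2: a=1 ⇒ p=45, q=4
i=3: a=2 ⇒ p=124, q=11
i=4: a=2 ⇒ p=293, q=26
i=5: a=7 ⇒ p=2175, q=193
i=6: a=11 ⇒ p=24218, q=2149
i=7: a=7 ⇒ p=171701, q=15236
i=8: a=2 ⇒ p=367620, q=32621
i=9: a=2 ⇒ p=906941, q=80478
i=10: a=1 ⇒ p=1274561, q=113099
i=11: a=3 ⇒ p=4730624, q=419775
(x₁, y₁) = (4730624, 419775);  4730624² − 127·419775² = 1 ✓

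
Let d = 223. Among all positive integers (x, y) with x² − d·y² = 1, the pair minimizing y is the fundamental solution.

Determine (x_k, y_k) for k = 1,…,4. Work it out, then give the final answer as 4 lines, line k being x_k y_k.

224 15
100351 6720
44957024 3010545
20140646401 1348717440

√223 → a₀=14, period (1,13,1,28); ℓ=4 even so k=3
i=0: a=14 ⇒ p=14, q=1
i=1: a=1 ⇒ p=15, q=1
i=2: a=13 ⇒ p=209, q=14
i=3: a=1 ⇒ p=224, q=15
→ (224, 15).  Check: 224²=50176, 223·15²=50175, difference 1.
k=2:  x_2 = 224·224+223·15·15 = 100351,  y_2 = 224·15+15·224 = 6720
k=3:  x_3 = 224·100351+223·15·6720 = 44957024,  y_3 = 224·6720+15·100351 = 3010545
k=4:  x_4 = 224·44957024+223·15·3010545 = 20140646401,  y_4 = 224·3010545+15·44957024 = 1348717440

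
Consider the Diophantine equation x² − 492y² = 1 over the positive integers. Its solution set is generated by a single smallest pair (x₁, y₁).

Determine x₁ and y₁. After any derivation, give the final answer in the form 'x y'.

[22; 5,1,1,10,1,1,5,44] for √492; ℓ=8 ⇒ convergent index 7
k=0  a_k=22  p_k/q_k = 22/1
…
k=3  a_k=1  p_k/q_k = 244/11
k=4  a_k=10  p_k/q_k = 2573/116
k=5  a_k=1  p_k/q_k = 2817/127
k=6  a_k=1  p_k/q_k = 5390/243
k=7  a_k=5  p_k/q_k = 29767/1342
fundamental: x₁=29767, y₁=1342  (since 886074289 − 492·1800964 = 1)

29767 1342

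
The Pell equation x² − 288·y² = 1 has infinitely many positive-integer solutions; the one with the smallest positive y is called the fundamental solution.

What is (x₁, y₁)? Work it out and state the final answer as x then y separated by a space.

17 1

√288 → a₀=16, period (1,32); ℓ=2 even so k=1
a_0=16:  p_0=16·1+0=16,  q_0=16·0+1=1
a_1=1:  p_1=1·16+1=17,  q_1=1·1+0=1
fundamental: x₁=17, y₁=1  (since 289 − 288·1 = 1)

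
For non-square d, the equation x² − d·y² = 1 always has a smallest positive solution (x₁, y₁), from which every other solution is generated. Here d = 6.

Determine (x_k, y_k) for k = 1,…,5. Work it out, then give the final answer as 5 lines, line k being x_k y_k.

5 2
49 20
485 198
4801 1960
47525 19402

[2; 2,4] for √6; ℓ=2 ⇒ convergent index 1
a_0=2:  p_0=2·1+0=2,  q_0=2·0+1=1
a_1=2:  p_1=2·2+1=5,  q_1=2·1+0=2
fundamental: x₁=5, y₁=2  (since 25 − 6·4 = 1)
(5+2√6)^2 = 49 + 20√6
(5+2√6)^3 = 485 + 198√6
(5+2√6)^4 = 4801 + 1960√6
(5+2√6)^5 = 47525 + 19402√6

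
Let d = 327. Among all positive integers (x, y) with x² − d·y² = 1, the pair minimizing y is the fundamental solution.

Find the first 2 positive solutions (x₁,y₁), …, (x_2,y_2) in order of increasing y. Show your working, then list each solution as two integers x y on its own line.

217 12
94177 5208

√327 → a₀=18, period (12,36); ℓ=2 even so k=1
i=0: a=18 ⇒ p=18, q=1
i=1: a=12 ⇒ p=217, q=12
→ (217, 12).  Check: 217²=47089, 327·12²=47088, difference 1.
k=2:  x_2 = 217·217+327·12·12 = 94177,  y_2 = 217·12+12·217 = 5208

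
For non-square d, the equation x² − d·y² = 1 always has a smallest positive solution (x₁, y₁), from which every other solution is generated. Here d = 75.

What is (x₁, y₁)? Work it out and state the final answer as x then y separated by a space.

d=75: √d = [8; 1,1,1,16] (ℓ=4, even), read p_3/q_3
a_0=8:  p_0=8·1+0=8,  q_0=8·0+1=1
a_1=1:  p_1=1·8+1=9,  q_1=1·1+0=1
a_2=1:  p_2=1·9+8=17,  q_2=1·1+1=2
a_3=1:  p_3=1·17+9=26,  q_3=1·2+1=3
(x₁, y₁) = (26, 3);  26² − 75·3² = 1 ✓

26 3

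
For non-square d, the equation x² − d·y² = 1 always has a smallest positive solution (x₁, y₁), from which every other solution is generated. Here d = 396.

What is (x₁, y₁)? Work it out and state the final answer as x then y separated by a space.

d=396: √d = [19; 1,8,1,38] (ℓ=4, even), read p_3/q_3
k=0  a_k=19  p_k/q_k = 19/1
k=1  a_k=1  p_k/q_k = 20/1
k=2  a_k=8  p_k/q_k = 179/9
k=3  a_k=1  p_k/q_k = 199/10
→ (199, 10).  Check: 199²=39601, 396·10²=39600, difference 1.

199 10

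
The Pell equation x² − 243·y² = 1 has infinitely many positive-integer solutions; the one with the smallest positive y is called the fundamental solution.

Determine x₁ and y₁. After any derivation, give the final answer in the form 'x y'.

70226 4505

[15; 1,1,2,3,15,3,2,1,1,30] for √243; ℓ=10 ⇒ convergent index 9
i=0: a=15 ⇒ p=15, q=1
i=1: a=1 ⇒ p=16, q=1
i=2: a=1 ⇒ p=31, q=2
i=3: a=2 ⇒ p=78, q=5
i=4: a=3 ⇒ p=265, q=17
i=5: a=15 ⇒ p=4053, q=260
i=6: a=3 ⇒ p=12424, q=797
i=7: a=2 ⇒ p=28901, q=1854
i=8: a=1 ⇒ p=41325, q=2651
i=9: a=1 ⇒ p=70226, q=4505
fundamental: x₁=70226, y₁=4505  (since 4931691076 − 243·20295025 = 1)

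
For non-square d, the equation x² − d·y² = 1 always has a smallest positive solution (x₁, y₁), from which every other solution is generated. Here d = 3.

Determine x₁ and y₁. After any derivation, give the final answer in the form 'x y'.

2 1

[1; 1,2] for √3; ℓ=2 ⇒ convergent index 1
step 0: (1, 1)  from 1·(1,0) + (0,1)
step 1: (2, 1)  from 1·(1,1) + (1,0)
fundamental: x₁=2, y₁=1  (since 4 − 3·1 = 1)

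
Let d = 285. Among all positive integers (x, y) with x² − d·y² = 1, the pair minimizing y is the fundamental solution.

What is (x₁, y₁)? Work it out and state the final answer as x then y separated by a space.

2431 144

√285 = [16; 1,7,2,7,1,32, …], period ℓ=6 (even) → k=5
i=0: a=16 ⇒ p=16, q=1
i=1: a=1 ⇒ p=17, q=1
…
i=4: a=7 ⇒ p=2144, q=127
i=5: a=1 ⇒ p=2431, q=144
→ (2431, 144).  Check: 2431²=5909761, 285·144²=5909760, difference 1.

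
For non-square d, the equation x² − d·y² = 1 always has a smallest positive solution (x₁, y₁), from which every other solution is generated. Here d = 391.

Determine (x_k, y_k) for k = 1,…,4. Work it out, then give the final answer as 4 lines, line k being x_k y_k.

7338680 371133
107712448284799 5447252648880
1580934379957370111960 79951288138564985667
23203943031010998074028940801 1173473838473442730776750240

√391 = [19; 1,3,2,2,1,…,3,1,38, …], period ℓ=16 (even) → k=15
step 0: (19, 1)  from 19·(1,0) + (0,1)
…
step 2: (79, 4)  from 3·(20,1) + (19,1)
step 3: (178, 9)  from 2·(79,4) + (20,1)
step 4: (435, 22)  from 2·(178,9) + (79,4)
step 5: (613, 31)  from 1·(435,22) + (178,9)
step 6: (1048, 53)  from 1·(613,31) + (435,22)
…
step 8: (52519, 2656)  from 19·(2709,137) + (1048,53)
step 9: (107747, 5449)  from 2·(52519,2656) + (2709,137)
…
step 11: (268013, 13554)  from 1·(160266,8105) + (107747,5449)
step 12: (696292, 35213)  from 2·(268013,13554) + (160266,8105)
…
step 14: (5678083, 287153)  from 3·(1660597,83980) + (696292,35213)
step 15: (7338680, 371133)  from 1·(5678083,287153) + (1660597,83980)
fundamental: x₁=7338680, y₁=371133  (since 53856224142400 − 391·137739703689 = 1)
(7338680+371133√391)^2 = 107712448284799 + 5447252648880√391
(7338680+371133√391)^3 = 1580934379957370111960 + 79951288138564985667√391
(7338680+371133√391)^4 = 23203943031010998074028940801 + 1173473838473442730776750240√391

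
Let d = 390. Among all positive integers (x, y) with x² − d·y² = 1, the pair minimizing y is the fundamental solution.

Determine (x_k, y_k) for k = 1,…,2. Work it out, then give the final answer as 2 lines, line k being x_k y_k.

79 4
12481 632

√390 → a₀=19, period (1,2,1,38); ℓ=4 even so k=3
a_0=19:  p_0=19·1+0=19,  q_0=19·0+1=1
…
a_2=2:  p_2=2·20+19=59,  q_2=2·1+1=3
a_3=1:  p_3=1·59+20=79,  q_3=1·3+1=4
(x₁, y₁) = (79, 4);  79² − 390·4² = 1 ✓
n=2: (79,4)∘(79,4) = (79·79+390·4·4, 79·4+4·79) = (12481,632)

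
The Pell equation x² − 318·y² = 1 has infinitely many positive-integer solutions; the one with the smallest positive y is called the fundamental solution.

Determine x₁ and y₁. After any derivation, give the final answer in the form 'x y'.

d=318: √d = [17; 1,4,1,34] (ℓ=4, even), read p_3/q_3
k=0  a_k=17  p_k/q_k = 17/1
k=1  a_k=1  p_k/q_k = 18/1
k=2  a_k=4  p_k/q_k = 89/5
k=3  a_k=1  p_k/q_k = 107/6
(x₁, y₁) = (107, 6);  107² − 318·6² = 1 ✓

107 6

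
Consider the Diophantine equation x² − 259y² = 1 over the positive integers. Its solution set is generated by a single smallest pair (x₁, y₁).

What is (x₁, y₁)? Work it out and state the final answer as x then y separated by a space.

[16; 10,1,2,3,4,3,2,1,10,32] for √259; ℓ=10 ⇒ convergent index 9
i=0: a=16 ⇒ p=16, q=1
…
i=4: a=3 ⇒ p=1722, q=107
i=5: a=4 ⇒ p=7403, q=460
…
i=7: a=2 ⇒ p=55265, q=3434
i=8: a=1 ⇒ p=79196, q=4921
i=9: a=10 ⇒ p=847225, q=52644
(x₁, y₁) = (847225, 52644);  847225² − 259·52644² = 1 ✓

847225 52644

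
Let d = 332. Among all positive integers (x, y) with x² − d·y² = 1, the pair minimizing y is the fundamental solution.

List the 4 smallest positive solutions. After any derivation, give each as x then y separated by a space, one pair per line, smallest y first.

13447 738
361643617 19847772
9726043422151 533785979430
261572211433685377 14355640110942648

d=332: √d = [18; 4,1,1,8,1,1,4,36] (ℓ=8, even), read p_7/q_7
k=0  a_k=18  p_k/q_k = 18/1
…
k=4  a_k=8  p_k/q_k = 1403/77
…
k=6  a_k=1  p_k/q_k = 2970/163
k=7  a_k=4  p_k/q_k = 13447/738
(x₁, y₁) = (13447, 738);  13447² − 332·738² = 1 ✓
n=2: (13447,738)∘(13447,738) = (13447·13447+332·738·738, 13447·738+738·13447) = (361643617,19847772)
n=3: (361643617,19847772)∘(13447,738) = (13447·361643617+332·738·19847772, 13447·19847772+738·361643617) = (9726043422151,533785979430)
n=4: (9726043422151,533785979430)∘(13447,738) = (13447·9726043422151+332·738·533785979430, 13447·533785979430+738·9726043422151) = (261572211433685377,14355640110942648)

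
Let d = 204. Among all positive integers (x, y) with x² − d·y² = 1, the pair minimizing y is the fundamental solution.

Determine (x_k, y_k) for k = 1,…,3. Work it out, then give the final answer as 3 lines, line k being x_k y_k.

d=204: √d = [14; 3,1,1,6,1,1,3,28] (ℓ=8, even), read p_7/q_7
step 0: (14, 1)  from 14·(1,0) + (0,1)
…
step 2: (57, 4)  from 1·(43,3) + (14,1)
step 3: (100, 7)  from 1·(57,4) + (43,3)
step 4: (657, 46)  from 6·(100,7) + (57,4)
step 5: (757, 53)  from 1·(657,46) + (100,7)
step 6: (1414, 99)  from 1·(757,53) + (657,46)
step 7: (4999, 350)  from 3·(1414,99) + (757,53)
(x₁, y₁) = (4999, 350);  4999² − 204·350² = 1 ✓
k=2:  x_2 = 4999·4999+204·350·350 = 49980001,  y_2 = 4999·350+350·4999 = 3499300
k=3:  x_3 = 4999·49980001+204·350·3499300 = 499700044999,  y_3 = 4999·3499300+350·49980001 = 34986001050

4999 350
49980001 3499300
499700044999 34986001050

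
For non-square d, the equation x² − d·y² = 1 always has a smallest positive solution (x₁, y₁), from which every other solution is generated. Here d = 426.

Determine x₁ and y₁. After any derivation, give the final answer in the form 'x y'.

√426 → a₀=20, period (1,1,1,3,2,6,2,3,1,1,1,40); ℓ=12 even so k=11
i=0: a=20 ⇒ p=20, q=1
…
i=2: a=1 ⇒ p=41, q=2
i=3: a=1 ⇒ p=62, q=3
i=4: a=3 ⇒ p=227, q=11
i=5: a=2 ⇒ p=516, q=25
…
i=7: a=2 ⇒ p=7162, q=347
…
i=10: a=1 ⇒ p=56780, q=2751
i=11: a=1 ⇒ p=88751, q=4300
→ (88751, 4300).  Check: 88751²=7876740001, 426·4300²=7876740000, difference 1.

88751 4300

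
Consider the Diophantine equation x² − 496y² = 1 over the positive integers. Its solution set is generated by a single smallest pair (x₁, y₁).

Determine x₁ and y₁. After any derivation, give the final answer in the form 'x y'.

4620799 207480

[22; 3,1,2,4,1,…,1,3,44] for √496; ℓ=16 ⇒ convergent index 15
a_0=22:  p_0=22·1+0=22,  q_0=22·0+1=1
…
a_4=4:  p_4=4·245+89=1069,  q_4=4·11+4=48
a_5=1:  p_5=1·1069+245=1314,  q_5=1·48+11=59
a_6=1:  p_6=1·1314+1069=2383,  q_6=1·59+48=107
…
a_11=1:  p_11=1·49709+35166=84875,  q_11=1·2232+1579=3811
…
a_14=1:  p_14=1·863293+389209=1252502,  q_14=1·38763+17476=56239
a_15=3:  p_15=3·1252502+863293=4620799,  q_15=3·56239+38763=207480
→ (4620799, 207480).  Check: 4620799²=21351783398401, 496·207480²=21351783398400, difference 1.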